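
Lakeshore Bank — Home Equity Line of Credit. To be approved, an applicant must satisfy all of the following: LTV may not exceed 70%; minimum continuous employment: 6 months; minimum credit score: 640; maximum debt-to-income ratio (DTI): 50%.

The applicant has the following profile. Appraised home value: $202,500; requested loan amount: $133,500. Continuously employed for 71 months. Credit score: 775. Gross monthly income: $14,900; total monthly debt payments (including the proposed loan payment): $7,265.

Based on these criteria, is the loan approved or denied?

LTV = 133,500/202,500 = 65.9% ≤ 70%
Employment 71 ≥ 6 months
Credit score 775 ≥ 640 (meets)
Debt-to-income = 7,265/14,900 = 48.8% — meets 50% limit
All criteria satisfied.

Approved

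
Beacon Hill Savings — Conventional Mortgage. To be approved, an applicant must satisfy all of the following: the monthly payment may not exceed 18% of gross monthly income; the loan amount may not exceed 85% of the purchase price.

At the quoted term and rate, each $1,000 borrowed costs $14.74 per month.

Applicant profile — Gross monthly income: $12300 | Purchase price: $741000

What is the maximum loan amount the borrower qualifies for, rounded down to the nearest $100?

$150,200

Payment cap: 18% × $12,300 = $2,214/month.
At $14.74 per $1,000, that supports 2,214/14.74 × 1,000 ≈ $150,203 → $150,200.
LTV cap: 85% × $741,000 = $629,850 → $629,800.
Binding constraint: payment-to-income.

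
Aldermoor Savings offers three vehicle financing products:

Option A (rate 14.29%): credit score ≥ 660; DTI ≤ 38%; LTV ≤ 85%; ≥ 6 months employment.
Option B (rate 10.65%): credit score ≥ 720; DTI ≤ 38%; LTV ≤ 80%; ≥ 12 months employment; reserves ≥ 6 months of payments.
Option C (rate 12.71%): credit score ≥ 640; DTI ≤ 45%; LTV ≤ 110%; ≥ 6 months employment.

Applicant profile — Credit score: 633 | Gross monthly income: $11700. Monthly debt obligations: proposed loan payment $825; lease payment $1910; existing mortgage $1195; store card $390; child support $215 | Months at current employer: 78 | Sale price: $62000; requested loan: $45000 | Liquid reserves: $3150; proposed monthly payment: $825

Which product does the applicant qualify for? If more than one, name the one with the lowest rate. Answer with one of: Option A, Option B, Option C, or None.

None

Total debts = (825 + 1,910 + 1,195 + 390 + 215) = 4,535; DTI = 4,535/11,700 = 38.8%.
LTV = 45,000/62,000 = 72.6%.
Reserves = 3,150/825 = 3.8 months.
Option A: score 633 < 660; DTI 38.8% > 38%; LTV 72.6% ≤ 85%; employment 78 ≥ 6 mo → does not qualify.
Option B: score 633 < 720; DTI 38.8% > 38%; LTV 72.6% ≤ 80%; employment 78 ≥ 12 mo; reserves 3.8 < 6 mo → does not qualify.
Option C: score 633 < 640; DTI 38.8% ≤ 45%; LTV 72.6% ≤ 110%; employment 78 ≥ 6 mo → does not qualify.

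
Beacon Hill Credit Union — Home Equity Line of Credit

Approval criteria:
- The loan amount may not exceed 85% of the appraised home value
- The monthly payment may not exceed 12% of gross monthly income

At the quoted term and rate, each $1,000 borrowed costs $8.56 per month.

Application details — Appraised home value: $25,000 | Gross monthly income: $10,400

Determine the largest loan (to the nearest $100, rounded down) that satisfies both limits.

Payment cap: 12% × $10,400 = $1,248/month.
At $8.56 per $1,000, that supports 1,248/8.56 × 1,000 ≈ $145,794 → $145,700.
LTV cap: 85% × $25,000 = $21,250 → $21,200.
Binding constraint: loan-to-value.

$21,200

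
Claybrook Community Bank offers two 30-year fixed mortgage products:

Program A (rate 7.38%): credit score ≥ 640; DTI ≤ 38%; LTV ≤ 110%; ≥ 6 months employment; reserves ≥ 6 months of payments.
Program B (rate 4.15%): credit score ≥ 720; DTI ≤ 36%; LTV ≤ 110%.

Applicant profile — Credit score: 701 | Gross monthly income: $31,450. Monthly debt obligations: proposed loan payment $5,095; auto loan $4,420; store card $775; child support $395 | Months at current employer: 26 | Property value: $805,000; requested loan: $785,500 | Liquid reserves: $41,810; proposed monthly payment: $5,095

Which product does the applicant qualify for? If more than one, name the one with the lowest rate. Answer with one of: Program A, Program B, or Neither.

Program A

Total debts = (5,095 + 4,420 + 775 + 395) = 10,685; DTI = 10,685/31,450 = 34%.
LTV = 785,500/805,000 = 97.6%.
Reserves = 41,810/5,095 = 8.2 months.
Program A: score 701 ≥ 640; DTI 34% ≤ 38%; LTV 97.6% ≤ 110%; employment 26 ≥ 6 mo; reserves 8.2 ≥ 6 mo → qualifies.
Program B: score 701 < 720; DTI 34% ≤ 36%; LTV 97.6% ≤ 110% → does not qualify.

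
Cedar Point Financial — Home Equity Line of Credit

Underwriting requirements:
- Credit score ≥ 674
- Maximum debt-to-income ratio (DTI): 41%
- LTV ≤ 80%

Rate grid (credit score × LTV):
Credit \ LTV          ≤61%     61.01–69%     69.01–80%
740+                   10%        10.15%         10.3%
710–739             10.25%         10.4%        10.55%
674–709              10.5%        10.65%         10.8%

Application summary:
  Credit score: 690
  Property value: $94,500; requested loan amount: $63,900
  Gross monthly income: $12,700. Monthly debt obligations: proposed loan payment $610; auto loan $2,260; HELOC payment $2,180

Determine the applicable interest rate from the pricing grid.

Credit score 690 ≥ 674; Total monthly debts = (610 + 2,260 + 2,180) = 5,050. DTI = 5,050/12,700 = 39.8% ≤ 41%
Loan-to-value = 63,900/94,500 = 67.6% — pass (80% max)
Row: 690 falls in 674–709. Column: 67.6% falls in 61.01–69%. Rate = 10.65%.

10.65%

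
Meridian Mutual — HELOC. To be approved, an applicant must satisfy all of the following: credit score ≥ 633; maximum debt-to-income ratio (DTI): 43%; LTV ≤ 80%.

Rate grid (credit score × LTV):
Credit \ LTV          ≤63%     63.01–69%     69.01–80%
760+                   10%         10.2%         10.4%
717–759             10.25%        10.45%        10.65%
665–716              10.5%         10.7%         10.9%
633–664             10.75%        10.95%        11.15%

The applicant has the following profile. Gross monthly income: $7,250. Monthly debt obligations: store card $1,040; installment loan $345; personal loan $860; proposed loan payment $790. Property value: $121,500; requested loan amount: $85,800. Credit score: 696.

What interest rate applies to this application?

10.9%

Credit score 696 ≥ 633; Total monthly debts = (1,040 + 345 + 860 + 790) = 3,035. Debt-to-income = 3,035/7,250 = 41.9% — meets 43% limit
Loan-to-value = 85,800/121,500 = 70.6% — pass (80% max)
Credit 696 → row 665–716; LTV 70.6% → column 69.01–80%. Grid cell → 10.9%.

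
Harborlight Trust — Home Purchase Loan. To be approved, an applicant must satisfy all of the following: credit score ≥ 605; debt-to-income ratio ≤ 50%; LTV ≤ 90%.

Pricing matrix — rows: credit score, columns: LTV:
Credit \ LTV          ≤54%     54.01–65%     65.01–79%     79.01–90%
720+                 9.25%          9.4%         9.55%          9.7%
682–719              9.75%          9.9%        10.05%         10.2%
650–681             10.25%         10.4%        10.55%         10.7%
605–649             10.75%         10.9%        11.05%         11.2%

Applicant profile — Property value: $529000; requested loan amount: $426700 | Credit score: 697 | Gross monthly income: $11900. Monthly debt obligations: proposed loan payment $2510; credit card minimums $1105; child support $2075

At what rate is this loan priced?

10.2%

Credit score 697 ≥ 605; Total monthly debts = (2,510 + 1,105 + 2,075) = 5,690. Debt-to-income = 5,690/11,900 = 47.8% — meets 50% limit
Loan-to-value = 426,700/529,000 = 80.7% — pass (90% max)
Score 697 is in the 682–719 band; LTV 80.7% is in the 79.01–90% band → 10.2%.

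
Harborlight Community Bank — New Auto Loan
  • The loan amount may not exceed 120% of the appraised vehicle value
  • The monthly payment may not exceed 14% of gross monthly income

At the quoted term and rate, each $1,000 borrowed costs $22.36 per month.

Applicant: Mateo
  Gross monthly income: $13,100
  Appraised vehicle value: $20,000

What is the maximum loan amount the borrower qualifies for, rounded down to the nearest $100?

$24,000

Payment cap: 14% × $13,100 = $1,834/month.
At $22.36 per $1,000, that supports 1,834/22.36 × 1,000 ≈ $82,021 → $82,000.
LTV cap: 120% × $20,000 = $24,000 → $24,000.
Binding constraint: loan-to-value.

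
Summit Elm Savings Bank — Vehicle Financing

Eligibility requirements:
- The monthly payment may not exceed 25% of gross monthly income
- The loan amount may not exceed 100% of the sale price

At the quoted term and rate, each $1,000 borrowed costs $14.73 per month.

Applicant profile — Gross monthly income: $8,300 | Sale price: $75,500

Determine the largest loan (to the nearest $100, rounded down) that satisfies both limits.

$75,500

Payment cap: 25% × $8,300 = $2,075/month.
At $14.73 per $1,000, that supports 2,075/14.73 × 1,000 ≈ $140,868 → $140,800.
LTV cap: 100% × $75,500 = $75,500 → $75,500.
Binding constraint: loan-to-value.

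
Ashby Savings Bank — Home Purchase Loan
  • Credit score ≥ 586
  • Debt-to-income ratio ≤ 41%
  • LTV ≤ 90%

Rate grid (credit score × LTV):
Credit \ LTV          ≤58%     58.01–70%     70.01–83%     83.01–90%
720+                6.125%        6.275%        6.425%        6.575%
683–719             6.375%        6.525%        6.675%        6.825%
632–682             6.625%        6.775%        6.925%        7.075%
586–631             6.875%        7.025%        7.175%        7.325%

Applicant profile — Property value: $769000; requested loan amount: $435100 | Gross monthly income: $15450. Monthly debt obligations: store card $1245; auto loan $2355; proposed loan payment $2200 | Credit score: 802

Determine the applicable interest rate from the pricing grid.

Credit score 802 ≥ 586; Total monthly debts = (1,245 + 2,355 + 2,200) = 5,800. DTI = 5,800/15,450 = 37.5% ≤ 41%
LTV = 435,100/769,000 = 56.6% ≤ 90%
Score 802 is in the 720+ band; LTV 56.6% is in the ≤58% band → 6.125%.

6.125%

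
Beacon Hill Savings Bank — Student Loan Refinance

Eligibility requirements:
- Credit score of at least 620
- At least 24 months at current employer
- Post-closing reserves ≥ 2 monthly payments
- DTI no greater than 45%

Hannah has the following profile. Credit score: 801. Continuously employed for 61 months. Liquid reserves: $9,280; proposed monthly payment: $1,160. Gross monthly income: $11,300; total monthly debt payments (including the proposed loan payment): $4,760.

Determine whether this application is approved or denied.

Credit score 801 ≥ 620 (meets)
Employment 61 ≥ 24 months
Reserves: 9,280 ÷ 1,160 = 8.0 months (meets 2-month minimum)
Debt-to-income = 4,760/11,300 = 42.1% — meets 45% limit
All criteria satisfied.

Approved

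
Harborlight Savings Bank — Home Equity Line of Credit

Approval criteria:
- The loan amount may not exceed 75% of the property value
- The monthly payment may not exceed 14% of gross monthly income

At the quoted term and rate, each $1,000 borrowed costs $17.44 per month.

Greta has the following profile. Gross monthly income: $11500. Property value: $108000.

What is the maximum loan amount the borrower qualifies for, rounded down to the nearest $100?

$81,000

Payment cap: 14% × $11,500 = $1,610/month.
At $17.44 per $1,000, that supports 1,610/17.44 × 1,000 ≈ $92,316 → $92,300.
LTV cap: 75% × $108,000 = $81,000 → $81,000.
Binding constraint: loan-to-value.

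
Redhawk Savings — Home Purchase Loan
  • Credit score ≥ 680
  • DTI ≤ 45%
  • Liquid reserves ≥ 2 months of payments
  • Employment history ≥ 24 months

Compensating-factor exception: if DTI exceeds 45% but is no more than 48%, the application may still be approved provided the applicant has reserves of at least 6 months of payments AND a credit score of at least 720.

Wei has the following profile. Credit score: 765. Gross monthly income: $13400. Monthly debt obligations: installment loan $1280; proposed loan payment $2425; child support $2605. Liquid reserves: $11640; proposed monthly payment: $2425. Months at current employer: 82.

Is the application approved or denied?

Denied

Credit score 765 ≥ 680 (meets base)
Total debts = (1,280 + 2,425 + 2,605) = 6,310. DTI: 6,310 ÷ 13,400 = 47.1%, over the 45% base limit.
Reserves: 11,640 ÷ 2,425 = 4.8 months (meets 2-month minimum)
Employment 82 ≥ 24 months
DTI 47.1% is within the 45%–48% exception band; checking compensating factors.
Override check — reserves: 4.8 mo (short of 6); score: 765 (ok).
Compensating-factor requirement not fully met.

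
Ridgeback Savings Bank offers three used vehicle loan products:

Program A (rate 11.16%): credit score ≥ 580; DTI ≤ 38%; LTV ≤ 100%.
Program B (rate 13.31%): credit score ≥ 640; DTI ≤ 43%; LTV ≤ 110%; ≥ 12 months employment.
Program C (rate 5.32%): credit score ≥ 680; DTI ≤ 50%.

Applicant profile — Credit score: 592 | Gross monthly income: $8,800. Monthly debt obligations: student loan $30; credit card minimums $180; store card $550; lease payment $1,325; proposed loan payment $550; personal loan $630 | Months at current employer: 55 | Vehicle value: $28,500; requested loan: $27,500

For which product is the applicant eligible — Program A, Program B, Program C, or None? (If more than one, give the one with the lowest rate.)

Total debts = (30 + 180 + 550 + 1,325 + 550 + 630) = 3,265; DTI = 3,265/8,800 = 37.1%.
LTV = 27,500/28,500 = 96.5%.
Program A: score 592 ≥ 580; DTI 37.1% ≤ 38%; LTV 96.5% ≤ 100% → qualifies.
Program B: score 592 < 640; DTI 37.1% ≤ 43%; LTV 96.5% ≤ 110%; employment 55 ≥ 12 mo → does not qualify.
Program C: score 592 < 680; DTI 37.1% ≤ 50% → does not qualify.

Program A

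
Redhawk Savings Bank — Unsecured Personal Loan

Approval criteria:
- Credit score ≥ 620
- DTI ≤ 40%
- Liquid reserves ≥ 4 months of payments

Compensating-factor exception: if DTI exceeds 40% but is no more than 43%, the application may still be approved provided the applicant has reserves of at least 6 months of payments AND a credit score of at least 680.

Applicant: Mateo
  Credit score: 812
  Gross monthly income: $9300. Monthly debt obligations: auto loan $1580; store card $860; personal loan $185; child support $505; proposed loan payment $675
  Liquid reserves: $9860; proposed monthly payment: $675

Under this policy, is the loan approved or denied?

Credit score 812 ≥ 620 (meets base)
Total debts = (1,580 + 860 + 185 + 505 + 675) = 3,805. DTI = 3,805/9,300 = 40.9% > 40% — standard DTI limit exceeded.
Reserves = 9,860/675 = 14.6 months ≥ 4
DTI 40.9% is within the 40%–43% exception band; checking compensating factors.
Override check — reserves: 14.6 mo (ok); score: 812 (ok).
Both compensating conditions met → exception applies.

Approved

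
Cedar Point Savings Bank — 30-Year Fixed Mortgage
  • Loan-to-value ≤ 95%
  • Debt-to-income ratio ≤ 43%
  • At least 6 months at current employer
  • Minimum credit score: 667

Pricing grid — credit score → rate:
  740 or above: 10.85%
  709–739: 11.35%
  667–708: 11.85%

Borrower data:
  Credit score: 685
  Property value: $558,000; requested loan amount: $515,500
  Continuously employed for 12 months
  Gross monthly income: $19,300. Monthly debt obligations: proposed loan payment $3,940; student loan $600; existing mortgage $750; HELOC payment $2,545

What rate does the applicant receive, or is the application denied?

Credit score 685 ≥ 667 (meets minimum)
LTV = 515,500/558,000 = 92.4% ≤ 95%
Employment 12 ≥ 6 months
Total monthly debts = (3,940 + 600 + 750 + 2,545) = 7,835. DTI = 7,835/19,300 = 40.6% ≤ 43%
All requirements met. Score 685 falls in the 667–708 tier → 11.85%.

Approved at 11.85%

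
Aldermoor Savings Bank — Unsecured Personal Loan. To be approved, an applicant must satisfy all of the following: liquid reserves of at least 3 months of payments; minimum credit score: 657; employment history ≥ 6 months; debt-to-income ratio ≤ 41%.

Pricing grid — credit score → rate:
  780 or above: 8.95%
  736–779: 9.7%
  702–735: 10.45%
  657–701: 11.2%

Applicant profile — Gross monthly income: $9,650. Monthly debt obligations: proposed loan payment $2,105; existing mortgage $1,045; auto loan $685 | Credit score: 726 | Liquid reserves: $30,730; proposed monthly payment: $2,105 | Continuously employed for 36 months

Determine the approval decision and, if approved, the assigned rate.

Approved at 10.45%

Credit score 726 ≥ 657 (meets minimum)
Employment 36 ≥ 6 months
Reserves = 30,730/2,105 = 14.6 months ≥ 3
Total monthly debts = (2,105 + 1,045 + 685) = 3,835. DTI: 3,835 ÷ 9,650 = 39.7%, within the 41% cap
All requirements met. Score 726 falls in the 702–735 tier → 10.45%.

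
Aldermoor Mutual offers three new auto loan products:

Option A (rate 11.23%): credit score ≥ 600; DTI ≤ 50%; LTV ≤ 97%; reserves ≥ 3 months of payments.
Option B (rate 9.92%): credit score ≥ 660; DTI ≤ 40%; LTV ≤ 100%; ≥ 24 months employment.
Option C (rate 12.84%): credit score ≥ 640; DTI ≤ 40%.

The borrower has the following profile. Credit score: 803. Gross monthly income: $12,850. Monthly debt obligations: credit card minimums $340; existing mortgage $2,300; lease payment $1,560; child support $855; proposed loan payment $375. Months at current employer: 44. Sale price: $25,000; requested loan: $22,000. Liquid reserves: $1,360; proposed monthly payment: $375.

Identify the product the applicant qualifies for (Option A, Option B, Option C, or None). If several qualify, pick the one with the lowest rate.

Option A

Total debts = (340 + 2,300 + 1,560 + 855 + 375) = 5,430; DTI = 5,430/12,850 = 42.3%.
LTV = 22,000/25,000 = 88%.
Reserves = 1,360/375 = 3.6 months.
Option A: score 803 ≥ 600; DTI 42.3% ≤ 50%; LTV 88% ≤ 97%; reserves 3.6 ≥ 3 mo → qualifies.
Option B: score 803 ≥ 660; DTI 42.3% > 40%; LTV 88% ≤ 100%; employment 44 ≥ 24 mo → does not qualify.
Option C: score 803 ≥ 640; DTI 42.3% > 40% → does not qualify.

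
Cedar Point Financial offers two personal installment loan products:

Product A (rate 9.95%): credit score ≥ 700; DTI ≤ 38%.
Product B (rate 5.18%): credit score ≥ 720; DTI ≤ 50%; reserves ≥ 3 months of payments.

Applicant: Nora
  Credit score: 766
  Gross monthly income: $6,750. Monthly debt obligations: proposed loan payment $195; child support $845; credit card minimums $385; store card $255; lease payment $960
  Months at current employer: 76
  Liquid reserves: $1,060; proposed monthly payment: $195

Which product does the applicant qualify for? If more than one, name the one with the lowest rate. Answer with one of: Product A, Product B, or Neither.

Total debts = (195 + 845 + 385 + 255 + 960) = 2,640; DTI = 2,640/6,750 = 39.1%.
Reserves = 1,060/195 = 5.4 months.
Product A: score 766 ≥ 700; DTI 39.1% > 38% → does not qualify.
Product B: score 766 ≥ 720; DTI 39.1% ≤ 50%; reserves 5.4 ≥ 3 mo → qualifies.

Product B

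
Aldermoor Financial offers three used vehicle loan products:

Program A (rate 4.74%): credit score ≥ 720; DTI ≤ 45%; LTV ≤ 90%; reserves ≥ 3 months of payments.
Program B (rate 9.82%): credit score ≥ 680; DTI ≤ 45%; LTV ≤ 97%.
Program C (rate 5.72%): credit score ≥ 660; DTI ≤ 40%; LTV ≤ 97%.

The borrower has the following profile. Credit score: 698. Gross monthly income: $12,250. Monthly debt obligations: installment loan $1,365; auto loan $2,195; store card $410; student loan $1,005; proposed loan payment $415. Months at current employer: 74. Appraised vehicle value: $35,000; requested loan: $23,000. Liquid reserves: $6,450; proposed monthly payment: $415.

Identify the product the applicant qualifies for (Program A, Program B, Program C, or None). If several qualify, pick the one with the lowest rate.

Program B

Total debts = (1,365 + 2,195 + 410 + 1,005 + 415) = 5,390; DTI = 5,390/12,250 = 44%.
LTV = 23,000/35,000 = 65.7%.
Reserves = 6,450/415 = 15.5 months.
Program A: score 698 < 720; DTI 44% ≤ 45%; LTV 65.7% ≤ 90%; reserves 15.5 ≥ 3 mo → does not qualify.
Program B: score 698 ≥ 680; DTI 44% ≤ 45%; LTV 65.7% ≤ 97% → qualifies.
Program C: score 698 ≥ 660; DTI 44% > 40%; LTV 65.7% ≤ 97% → does not qualify.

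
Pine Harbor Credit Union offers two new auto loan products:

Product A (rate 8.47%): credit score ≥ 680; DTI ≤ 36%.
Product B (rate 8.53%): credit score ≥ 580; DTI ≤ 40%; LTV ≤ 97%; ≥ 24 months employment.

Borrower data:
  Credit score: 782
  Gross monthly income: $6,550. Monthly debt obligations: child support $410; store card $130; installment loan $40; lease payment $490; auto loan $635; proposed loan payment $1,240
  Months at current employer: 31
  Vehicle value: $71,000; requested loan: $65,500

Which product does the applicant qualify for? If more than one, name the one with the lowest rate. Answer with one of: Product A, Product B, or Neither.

Neither

Total debts = (410 + 130 + 40 + 490 + 635 + 1,240) = 2,945; DTI = 2,945/6,550 = 45%.
LTV = 65,500/71,000 = 92.3%.
Product A: score 782 ≥ 680; DTI 45% > 36% → does not qualify.
Product B: score 782 ≥ 580; DTI 45% > 40%; LTV 92.3% ≤ 97%; employment 31 ≥ 24 mo → does not qualify.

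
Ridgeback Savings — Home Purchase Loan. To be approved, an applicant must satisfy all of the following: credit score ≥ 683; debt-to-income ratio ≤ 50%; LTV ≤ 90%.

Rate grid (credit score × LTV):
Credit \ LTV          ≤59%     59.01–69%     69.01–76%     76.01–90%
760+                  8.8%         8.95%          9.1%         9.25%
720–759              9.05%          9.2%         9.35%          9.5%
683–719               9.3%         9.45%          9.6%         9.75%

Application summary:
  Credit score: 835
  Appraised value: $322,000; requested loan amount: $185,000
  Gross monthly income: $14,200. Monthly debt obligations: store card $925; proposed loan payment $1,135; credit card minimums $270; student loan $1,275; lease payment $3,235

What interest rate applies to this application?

8.8%

Credit score 835 ≥ 683; Total monthly debts = (925 + 1,135 + 270 + 1,275 + 3,235) = 6,840. DTI = 6,840/14,200 = 48.2% ≤ 50%
LTV: 185,000 ÷ 322,000 = 57.5%, within 90% cap
Row: 835 falls in 760+. Column: 57.5% falls in ≤59%. Rate = 8.8%.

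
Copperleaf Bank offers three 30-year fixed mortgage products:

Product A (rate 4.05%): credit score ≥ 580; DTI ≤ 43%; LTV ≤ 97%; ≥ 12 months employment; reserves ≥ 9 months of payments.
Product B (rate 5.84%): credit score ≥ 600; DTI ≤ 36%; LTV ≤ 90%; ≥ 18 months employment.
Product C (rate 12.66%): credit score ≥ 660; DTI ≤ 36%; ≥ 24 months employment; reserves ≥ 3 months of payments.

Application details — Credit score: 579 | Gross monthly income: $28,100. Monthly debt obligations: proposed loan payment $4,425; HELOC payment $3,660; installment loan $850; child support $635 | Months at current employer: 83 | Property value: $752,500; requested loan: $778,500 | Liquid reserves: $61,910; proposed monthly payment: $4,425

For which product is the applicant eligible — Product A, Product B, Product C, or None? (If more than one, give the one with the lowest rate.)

None

Total debts = (4,425 + 3,660 + 850 + 635) = 9,570; DTI = 9,570/28,100 = 34.1%.
LTV = 778,500/752,500 = 103.5%.
Reserves = 61,910/4,425 = 14.0 months.
Product A: score 579 < 580; DTI 34.1% ≤ 43%; LTV 103.5% > 97%; employment 83 ≥ 12 mo; reserves 14.0 ≥ 9 mo → does not qualify.
Product B: score 579 < 600; DTI 34.1% ≤ 36%; LTV 103.5% > 90%; employment 83 ≥ 18 mo → does not qualify.
Product C: score 579 < 660; DTI 34.1% ≤ 36%; employment 83 ≥ 24 mo; reserves 14.0 ≥ 3 mo → does not qualify.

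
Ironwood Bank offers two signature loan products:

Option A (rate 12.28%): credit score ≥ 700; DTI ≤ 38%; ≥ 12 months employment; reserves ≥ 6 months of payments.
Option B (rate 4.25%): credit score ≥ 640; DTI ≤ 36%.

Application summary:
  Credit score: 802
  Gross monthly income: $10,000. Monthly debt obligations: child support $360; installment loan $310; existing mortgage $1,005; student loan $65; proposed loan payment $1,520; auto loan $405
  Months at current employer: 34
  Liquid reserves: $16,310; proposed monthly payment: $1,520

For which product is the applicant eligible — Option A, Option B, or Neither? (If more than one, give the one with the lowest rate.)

Option A

Total debts = (360 + 310 + 1,005 + 65 + 1,520 + 405) = 3,665; DTI = 3,665/10,000 = 36.6%.
Reserves = 16,310/1,520 = 10.7 months.
Option A: score 802 ≥ 700; DTI 36.6% ≤ 38%; employment 34 ≥ 12 mo; reserves 10.7 ≥ 6 mo → qualifies.
Option B: score 802 ≥ 640; DTI 36.6% > 36% → does not qualify.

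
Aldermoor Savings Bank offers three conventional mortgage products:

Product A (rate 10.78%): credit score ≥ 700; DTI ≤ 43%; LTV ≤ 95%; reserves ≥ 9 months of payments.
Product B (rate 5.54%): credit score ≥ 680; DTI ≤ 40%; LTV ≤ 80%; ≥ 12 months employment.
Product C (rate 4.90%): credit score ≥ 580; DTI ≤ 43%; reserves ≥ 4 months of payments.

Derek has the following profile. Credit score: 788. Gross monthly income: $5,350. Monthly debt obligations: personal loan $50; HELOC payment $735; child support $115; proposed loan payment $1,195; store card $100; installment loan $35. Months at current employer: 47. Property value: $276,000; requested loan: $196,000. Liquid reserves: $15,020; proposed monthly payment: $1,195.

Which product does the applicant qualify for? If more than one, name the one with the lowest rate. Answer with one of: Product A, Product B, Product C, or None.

Total debts = (50 + 735 + 115 + 1,195 + 100 + 35) = 2,230; DTI = 2,230/5,350 = 41.7%.
LTV = 196,000/276,000 = 71%.
Reserves = 15,020/1,195 = 12.6 months.
Product A: score 788 ≥ 700; DTI 41.7% ≤ 43%; LTV 71% ≤ 95%; reserves 12.6 ≥ 9 mo → qualifies.
Product B: score 788 ≥ 680; DTI 41.7% > 40%; LTV 71% ≤ 80%; employment 47 ≥ 12 mo → does not qualify.
Product C: score 788 ≥ 580; DTI 41.7% ≤ 43%; reserves 12.6 ≥ 4 mo → qualifies.
Qualifying: Product A, Product C. Lowest rate is 4.90% → Product C.

Product C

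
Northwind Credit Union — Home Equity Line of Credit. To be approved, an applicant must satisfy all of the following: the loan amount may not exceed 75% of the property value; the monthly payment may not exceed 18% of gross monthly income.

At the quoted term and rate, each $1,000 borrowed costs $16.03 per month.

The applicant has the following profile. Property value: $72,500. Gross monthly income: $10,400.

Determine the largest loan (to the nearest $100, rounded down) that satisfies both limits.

Payment cap: 18% × $10,400 = $1,872/month.
At $16.03 per $1,000, that supports 1,872/16.03 × 1,000 ≈ $116,781 → $116,700.
LTV cap: 75% × $72,500 = $54,375 → $54,300.
Binding constraint: loan-to-value.

$54,300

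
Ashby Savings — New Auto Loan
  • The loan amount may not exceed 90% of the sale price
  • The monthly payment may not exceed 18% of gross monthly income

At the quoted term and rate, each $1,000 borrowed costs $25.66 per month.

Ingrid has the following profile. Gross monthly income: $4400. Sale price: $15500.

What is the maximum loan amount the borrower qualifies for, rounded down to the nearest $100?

Payment cap: 18% × $4,400 = $792/month.
At $25.66 per $1,000, that supports 792/25.66 × 1,000 ≈ $30,865 → $30,800.
LTV cap: 90% × $15,500 = $13,950 → $13,900.
Binding constraint: loan-to-value.

$13,900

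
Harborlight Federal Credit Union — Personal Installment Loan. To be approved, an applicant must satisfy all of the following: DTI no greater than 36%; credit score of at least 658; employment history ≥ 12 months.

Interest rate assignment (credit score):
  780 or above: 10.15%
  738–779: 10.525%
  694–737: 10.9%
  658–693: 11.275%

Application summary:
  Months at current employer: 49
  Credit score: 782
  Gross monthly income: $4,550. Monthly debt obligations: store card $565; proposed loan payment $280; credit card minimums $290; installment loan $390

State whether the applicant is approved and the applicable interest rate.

Approved at 10.15%

Credit score 782 ≥ 658 (meets minimum)
Total monthly debts = (565 + 280 + 290 + 390) = 1,525. Debt-to-income = 1,525/4,550 = 33.5% — meets 36% limit
Employment 49 ≥ 12 months
All requirements met. Score 782 falls in the 780 or above tier → 10.15%.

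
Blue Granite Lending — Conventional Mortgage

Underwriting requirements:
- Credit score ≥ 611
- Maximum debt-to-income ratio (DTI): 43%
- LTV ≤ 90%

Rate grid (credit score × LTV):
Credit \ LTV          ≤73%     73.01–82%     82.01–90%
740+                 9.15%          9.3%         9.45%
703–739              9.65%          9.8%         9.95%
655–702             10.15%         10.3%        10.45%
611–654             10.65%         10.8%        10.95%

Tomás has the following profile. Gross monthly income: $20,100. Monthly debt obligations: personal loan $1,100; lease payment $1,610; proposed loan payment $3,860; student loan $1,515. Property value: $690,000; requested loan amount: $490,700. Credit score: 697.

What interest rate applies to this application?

10.15%

Credit score 697 ≥ 611; Total monthly debts = (1,100 + 1,610 + 3,860 + 1,515) = 8,085. DTI = 8,085/20,100 = 40.2% ≤ 43%
LTV = 490,700/690,000 = 71.1% ≤ 90%
Credit 697 → row 655–702; LTV 71.1% → column ≤73%. Grid cell → 10.15%.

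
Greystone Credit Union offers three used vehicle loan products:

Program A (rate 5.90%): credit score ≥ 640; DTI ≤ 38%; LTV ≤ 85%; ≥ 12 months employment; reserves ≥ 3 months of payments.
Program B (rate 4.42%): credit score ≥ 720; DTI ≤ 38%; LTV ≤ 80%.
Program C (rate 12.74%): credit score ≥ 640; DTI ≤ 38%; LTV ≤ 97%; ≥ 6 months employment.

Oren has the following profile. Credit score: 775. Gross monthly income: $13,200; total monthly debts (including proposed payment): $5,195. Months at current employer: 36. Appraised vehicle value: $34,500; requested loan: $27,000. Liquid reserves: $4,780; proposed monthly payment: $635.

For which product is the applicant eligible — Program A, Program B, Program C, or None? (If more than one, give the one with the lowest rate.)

None

DTI = 5,195/13,200 = 39.4%.
LTV = 27,000/34,500 = 78.3%.
Reserves = 4,780/635 = 7.5 months.
Program A: score 775 ≥ 640; DTI 39.4% > 38%; LTV 78.3% ≤ 85%; employment 36 ≥ 12 mo; reserves 7.5 ≥ 3 mo → does not qualify.
Program B: score 775 ≥ 720; DTI 39.4% > 38%; LTV 78.3% ≤ 80% → does not qualify.
Program C: score 775 ≥ 640; DTI 39.4% > 38%; LTV 78.3% ≤ 97%; employment 36 ≥ 6 mo → does not qualify.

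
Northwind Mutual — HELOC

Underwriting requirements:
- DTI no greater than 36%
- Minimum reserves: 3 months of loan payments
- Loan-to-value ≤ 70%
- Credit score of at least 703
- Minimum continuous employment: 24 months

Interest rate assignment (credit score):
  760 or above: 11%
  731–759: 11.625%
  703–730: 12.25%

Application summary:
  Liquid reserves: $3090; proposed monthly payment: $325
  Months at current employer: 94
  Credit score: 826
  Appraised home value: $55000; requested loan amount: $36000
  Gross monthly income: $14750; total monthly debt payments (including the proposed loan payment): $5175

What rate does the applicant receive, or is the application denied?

Approved at 11%

Credit score 826 ≥ 703 (meets minimum)
Loan-to-value = 36,000/55,000 = 65.5% — pass (70% max)
Employment 94 ≥ 24 months
DTI: 5,175 ÷ 14,750 = 35.1%, within the 36% cap
Reserves = 3,090/325 = 9.5 months ≥ 3
All requirements met. Score 826 falls in the 760 or above tier → 11%.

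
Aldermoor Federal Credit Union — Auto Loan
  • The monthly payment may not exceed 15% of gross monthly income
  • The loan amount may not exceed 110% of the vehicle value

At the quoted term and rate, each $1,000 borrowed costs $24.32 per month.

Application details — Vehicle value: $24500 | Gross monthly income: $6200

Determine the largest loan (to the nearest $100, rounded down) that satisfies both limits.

Payment cap: 15% × $6,200 = $930/month.
At $24.32 per $1,000, that supports 930/24.32 × 1,000 ≈ $38,240 → $38,200.
LTV cap: 110% × $24,500 = $26,950 → $26,900.
Binding constraint: loan-to-value.

$26,900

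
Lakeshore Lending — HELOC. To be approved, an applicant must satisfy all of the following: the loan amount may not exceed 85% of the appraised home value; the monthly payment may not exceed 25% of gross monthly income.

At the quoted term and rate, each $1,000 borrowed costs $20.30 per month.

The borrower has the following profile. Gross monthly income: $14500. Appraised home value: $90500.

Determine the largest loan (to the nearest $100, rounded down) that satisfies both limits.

$76,900

Payment cap: 25% × $14,500 = $3,625/month.
At $20.30 per $1,000, that supports 3,625/20.30 × 1,000 ≈ $178,571 → $178,500.
LTV cap: 85% × $90,500 = $76,925 → $76,900.
Binding constraint: loan-to-value.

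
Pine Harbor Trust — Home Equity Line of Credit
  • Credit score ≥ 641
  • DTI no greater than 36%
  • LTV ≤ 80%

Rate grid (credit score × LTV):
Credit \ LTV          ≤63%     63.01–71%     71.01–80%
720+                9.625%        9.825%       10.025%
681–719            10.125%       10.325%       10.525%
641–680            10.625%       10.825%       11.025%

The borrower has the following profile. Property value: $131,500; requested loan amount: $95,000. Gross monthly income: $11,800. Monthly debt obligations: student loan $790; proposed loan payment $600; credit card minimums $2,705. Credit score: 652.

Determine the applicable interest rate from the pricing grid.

11.025%

Credit score 652 ≥ 641; Total monthly debts = (790 + 600 + 2,705) = 4,095. DTI = 4,095/11,800 = 34.7% ≤ 36%
LTV: 95,000 ÷ 131,500 = 72.2%, within 80% cap
Row: 652 falls in 641–680. Column: 72.2% falls in 71.01–80%. Rate = 11.025%.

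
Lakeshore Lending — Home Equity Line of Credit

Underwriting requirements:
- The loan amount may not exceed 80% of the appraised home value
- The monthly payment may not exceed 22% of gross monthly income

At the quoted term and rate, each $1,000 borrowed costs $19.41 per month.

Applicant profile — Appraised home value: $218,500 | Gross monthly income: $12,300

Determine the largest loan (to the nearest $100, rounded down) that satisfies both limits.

$139,400

Payment cap: 22% × $12,300 = $2,706/month.
At $19.41 per $1,000, that supports 2,706/19.41 × 1,000 ≈ $139,412 → $139,400.
LTV cap: 80% × $218,500 = $174,800 → $174,800.
Binding constraint: payment-to-income.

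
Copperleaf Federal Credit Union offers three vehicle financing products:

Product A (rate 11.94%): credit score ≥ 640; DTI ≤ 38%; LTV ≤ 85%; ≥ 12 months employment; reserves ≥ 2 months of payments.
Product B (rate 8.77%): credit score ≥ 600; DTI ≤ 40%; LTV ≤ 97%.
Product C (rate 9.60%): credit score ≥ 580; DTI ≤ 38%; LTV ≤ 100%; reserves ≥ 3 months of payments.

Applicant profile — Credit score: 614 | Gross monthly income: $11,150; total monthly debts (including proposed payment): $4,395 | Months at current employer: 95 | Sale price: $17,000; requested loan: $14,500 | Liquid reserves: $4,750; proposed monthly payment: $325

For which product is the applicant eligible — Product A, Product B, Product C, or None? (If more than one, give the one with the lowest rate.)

Product B

DTI = 4,395/11,150 = 39.4%.
LTV = 14,500/17,000 = 85.3%.
Reserves = 4,750/325 = 14.6 months.
Product A: score 614 < 640; DTI 39.4% > 38%; LTV 85.3% > 85%; employment 95 ≥ 12 mo; reserves 14.6 ≥ 2 mo → does not qualify.
Product B: score 614 ≥ 600; DTI 39.4% ≤ 40%; LTV 85.3% ≤ 97% → qualifies.
Product C: score 614 ≥ 580; DTI 39.4% > 38%; LTV 85.3% ≤ 100%; reserves 14.6 ≥ 3 mo → does not qualify.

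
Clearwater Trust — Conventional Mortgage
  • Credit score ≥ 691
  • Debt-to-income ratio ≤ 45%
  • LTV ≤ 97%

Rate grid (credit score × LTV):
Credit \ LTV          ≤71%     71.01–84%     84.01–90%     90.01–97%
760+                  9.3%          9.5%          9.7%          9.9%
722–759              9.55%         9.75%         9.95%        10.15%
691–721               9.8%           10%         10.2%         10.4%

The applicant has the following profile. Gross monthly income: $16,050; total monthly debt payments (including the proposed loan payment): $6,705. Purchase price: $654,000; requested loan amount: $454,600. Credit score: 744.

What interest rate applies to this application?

9.55%

Credit score 744 ≥ 691; DTI: 6,705 ÷ 16,050 = 41.8%, within the 45% cap
Loan-to-value = 454,600/654,000 = 69.5% — pass (97% max)
Score 744 is in the 722–759 band; LTV 69.5% is in the ≤71% band → 9.55%.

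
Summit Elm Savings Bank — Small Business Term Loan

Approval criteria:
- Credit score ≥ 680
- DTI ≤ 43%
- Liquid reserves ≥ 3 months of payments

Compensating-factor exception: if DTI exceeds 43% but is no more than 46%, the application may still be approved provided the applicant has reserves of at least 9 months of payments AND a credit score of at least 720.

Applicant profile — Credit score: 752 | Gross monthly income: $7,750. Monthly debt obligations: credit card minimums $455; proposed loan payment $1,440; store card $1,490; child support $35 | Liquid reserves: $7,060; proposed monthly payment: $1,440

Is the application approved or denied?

Credit score 752 ≥ 680 (meets base)
Total debts = (455 + 1,440 + 1,490 + 35) = 3,420. DTI: 3,420 ÷ 7,750 = 44.1%, over the 43% base limit.
Reserves: 7,060 ÷ 1,440 = 4.9 months (meets 3-month minimum)
44.1% falls in the override range (43%–46%), so the compensating-factor test applies.
Reserves 4.9 < 9 months; credit score 752 ≥ 720.
Override conditions not both satisfied; exception does not apply.

Denied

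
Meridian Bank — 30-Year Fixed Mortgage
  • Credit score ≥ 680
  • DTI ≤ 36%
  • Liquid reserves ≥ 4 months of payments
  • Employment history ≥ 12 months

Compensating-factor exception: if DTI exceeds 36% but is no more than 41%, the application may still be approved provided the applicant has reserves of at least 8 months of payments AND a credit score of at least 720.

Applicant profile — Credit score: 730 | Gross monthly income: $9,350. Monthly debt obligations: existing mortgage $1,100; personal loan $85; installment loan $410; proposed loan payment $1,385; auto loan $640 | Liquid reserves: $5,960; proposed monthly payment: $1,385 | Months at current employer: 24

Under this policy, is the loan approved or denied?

Denied

Credit score 730 ≥ 680 (meets base)
Total debts = (1,100 + 85 + 410 + 1,385 + 640) = 3,620. DTI: 3,620 ÷ 9,350 = 38.7%, over the 36% base limit.
Reserves: 5,960 ÷ 1,385 = 4.3 months (meets 4-month minimum)
Employment 24 ≥ 12 months
38.7% falls in the override range (36%–41%), so the compensating-factor test applies.
Reserves 4.3 < 8 months; credit score 730 ≥ 720.
Override conditions not both satisfied; exception does not apply.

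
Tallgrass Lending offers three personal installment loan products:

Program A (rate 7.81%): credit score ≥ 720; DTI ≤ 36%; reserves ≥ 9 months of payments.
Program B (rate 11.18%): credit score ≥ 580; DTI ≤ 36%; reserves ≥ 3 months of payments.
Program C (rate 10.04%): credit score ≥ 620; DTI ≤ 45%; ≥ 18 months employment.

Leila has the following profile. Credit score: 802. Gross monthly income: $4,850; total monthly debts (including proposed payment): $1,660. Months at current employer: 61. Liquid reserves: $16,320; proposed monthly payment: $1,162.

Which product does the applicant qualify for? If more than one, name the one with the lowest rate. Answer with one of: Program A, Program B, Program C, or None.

DTI = 1,660/4,850 = 34.2%.
Reserves = 16,320/1,162 = 14.0 months.
Program A: score 802 ≥ 720; DTI 34.2% ≤ 36%; reserves 14.0 ≥ 9 mo → qualifies.
Program B: score 802 ≥ 580; DTI 34.2% ≤ 36%; reserves 14.0 ≥ 3 mo → qualifies.
Program C: score 802 ≥ 620; DTI 34.2% ≤ 45%; employment 61 ≥ 18 mo → qualifies.
Qualifying: Program A, Program B, Program C. Lowest rate is 7.81% → Program A.

Program A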